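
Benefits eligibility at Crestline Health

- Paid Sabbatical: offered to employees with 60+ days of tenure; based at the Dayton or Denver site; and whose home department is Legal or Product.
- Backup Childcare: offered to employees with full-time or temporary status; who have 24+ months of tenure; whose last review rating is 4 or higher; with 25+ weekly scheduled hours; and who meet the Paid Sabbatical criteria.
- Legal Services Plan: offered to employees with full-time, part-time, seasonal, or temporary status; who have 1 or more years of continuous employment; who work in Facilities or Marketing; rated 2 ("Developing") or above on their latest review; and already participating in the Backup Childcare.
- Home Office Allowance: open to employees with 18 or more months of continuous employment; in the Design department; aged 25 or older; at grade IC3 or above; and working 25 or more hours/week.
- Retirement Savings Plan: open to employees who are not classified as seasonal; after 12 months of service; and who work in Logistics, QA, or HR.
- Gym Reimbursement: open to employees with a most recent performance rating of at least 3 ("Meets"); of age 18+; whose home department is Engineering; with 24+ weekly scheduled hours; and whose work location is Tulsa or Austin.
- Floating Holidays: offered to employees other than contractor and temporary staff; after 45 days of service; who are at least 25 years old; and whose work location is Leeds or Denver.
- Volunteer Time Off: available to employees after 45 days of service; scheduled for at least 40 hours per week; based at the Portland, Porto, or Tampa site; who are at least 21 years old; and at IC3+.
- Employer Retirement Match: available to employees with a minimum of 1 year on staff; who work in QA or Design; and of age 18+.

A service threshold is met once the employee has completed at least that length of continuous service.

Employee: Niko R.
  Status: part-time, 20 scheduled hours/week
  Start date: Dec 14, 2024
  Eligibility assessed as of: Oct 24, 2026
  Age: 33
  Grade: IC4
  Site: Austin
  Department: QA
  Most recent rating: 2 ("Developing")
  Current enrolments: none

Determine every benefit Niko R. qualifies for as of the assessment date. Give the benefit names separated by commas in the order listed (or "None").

Service from Dec 14, 2024 to Oct 24, 2026: 679 days.
Paid Sabbatical — service 679 days ≥ 60 days ✓; site Austin ✗ (not Dayton or Denver) → not eligible.
Backup Childcare — status part-time ✗ (requires full-time or temporary) → not eligible.
Legal Services Plan — status part-time ✓; service 679 days ≥ 1 year (≈365 days) ✓; dept QA ✗ → not eligible.
Home Office Allowance — service 679 days ≥ 18 months (≈540 days) ✓; dept QA ✗ → not eligible.
Retirement Savings Plan — status part-time ✓ (not excluded); service 679 days ≥ 12 months (≈360 days) ✓; dept QA ✓ → eligible.
Gym Reimbursement — rating 2 < 3 ✗ → not eligible.
Floating Holidays — status part-time ✓ (not excluded); service 679 days ≥ 45 days ✓; age 33 ≥ 25 ✓; site Austin ✗ (not Leeds or Denver) → not eligible.
Volunteer Time Off — service 679 days ≥ 45 days ✓; 20 hrs/wk < 40 ✗ → not eligible.
Employer Retirement Match — service 679 days ≥ 1 year (≈365 days) ✓; dept QA ✓; age 33 ≥ 18 ✓ → eligible.

Retirement Savings Plan, Employer Retirement Match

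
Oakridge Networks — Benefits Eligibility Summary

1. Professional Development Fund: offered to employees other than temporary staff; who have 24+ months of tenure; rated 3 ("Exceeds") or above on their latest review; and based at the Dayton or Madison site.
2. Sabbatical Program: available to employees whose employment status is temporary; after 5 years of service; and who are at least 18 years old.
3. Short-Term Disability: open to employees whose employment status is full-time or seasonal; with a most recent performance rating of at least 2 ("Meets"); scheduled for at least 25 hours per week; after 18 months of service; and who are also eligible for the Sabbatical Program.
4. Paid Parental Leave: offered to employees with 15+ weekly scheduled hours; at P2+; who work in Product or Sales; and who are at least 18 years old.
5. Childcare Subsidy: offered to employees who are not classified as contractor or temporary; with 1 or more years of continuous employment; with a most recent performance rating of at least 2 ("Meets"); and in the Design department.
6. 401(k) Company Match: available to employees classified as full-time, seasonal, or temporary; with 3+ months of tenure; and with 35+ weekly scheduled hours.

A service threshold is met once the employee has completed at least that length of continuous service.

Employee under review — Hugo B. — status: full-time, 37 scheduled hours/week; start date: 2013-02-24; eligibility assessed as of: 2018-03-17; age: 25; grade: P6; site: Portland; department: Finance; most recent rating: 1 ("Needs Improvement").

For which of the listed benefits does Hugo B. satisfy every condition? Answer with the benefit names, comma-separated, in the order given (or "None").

401(k) Company Match

Service from 2013-02-24 to 2018-03-17: 1847 days.
Professional Development Fund — status full-time ✓ (not excluded); service 1847 days ≥ 24 months (≈720 days) ✓; rating 1 < 3 ✗ → not eligible.
Sabbatical Program — status full-time ✗ (requires temporary) → not eligible.
Short-Term Disability — status full-time ✓; rating 1 < 2 ✗ → not eligible.
Paid Parental Leave — 37 hrs/wk ≥ 15 ✓; grade P6 ≥ P2 ✓; dept Finance ✗ → not eligible.
Childcare Subsidy — status full-time ✓ (not excluded); service 1847 days ≥ 1 year (≈365 days) ✓; rating 1 < 2 ✗ → not eligible.
401(k) Company Match — status full-time ✓; service 1847 days ≥ 3 months (≈90 days) ✓; 37 hrs/wk ≥ 35 ✓ → eligible.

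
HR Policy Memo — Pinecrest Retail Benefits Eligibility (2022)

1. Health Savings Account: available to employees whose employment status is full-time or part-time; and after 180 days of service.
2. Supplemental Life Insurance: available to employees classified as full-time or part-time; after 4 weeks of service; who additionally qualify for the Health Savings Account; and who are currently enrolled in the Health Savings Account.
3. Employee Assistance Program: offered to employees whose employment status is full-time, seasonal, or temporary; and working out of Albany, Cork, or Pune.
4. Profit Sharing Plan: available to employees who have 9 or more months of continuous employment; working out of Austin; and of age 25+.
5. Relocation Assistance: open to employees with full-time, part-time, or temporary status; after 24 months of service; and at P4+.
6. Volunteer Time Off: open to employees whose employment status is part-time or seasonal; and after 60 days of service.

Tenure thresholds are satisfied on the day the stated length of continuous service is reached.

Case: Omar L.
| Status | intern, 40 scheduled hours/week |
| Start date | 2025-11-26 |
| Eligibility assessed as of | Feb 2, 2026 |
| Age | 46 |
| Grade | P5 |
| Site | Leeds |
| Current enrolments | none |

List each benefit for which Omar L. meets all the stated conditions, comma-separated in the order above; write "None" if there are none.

None

Service from 2025-11-26 to Feb 2, 2026: 68 days.
Health Savings Account — status intern ✗ (requires full-time or part-time) → not eligible.
Supplemental Life Insurance — status intern ✗ (requires full-time or part-time) → not eligible.
Employee Assistance Program — status intern ✗ (requires full-time, seasonal, or temporary) → not eligible.
Profit Sharing Plan — service 68 days < 9 months (≈270 days) ✗ → not eligible.
Relocation Assistance — status intern ✗ (requires full-time, part-time, or temporary) → not eligible.
Volunteer Time Off — status intern ✗ (requires part-time or seasonal) → not eligible.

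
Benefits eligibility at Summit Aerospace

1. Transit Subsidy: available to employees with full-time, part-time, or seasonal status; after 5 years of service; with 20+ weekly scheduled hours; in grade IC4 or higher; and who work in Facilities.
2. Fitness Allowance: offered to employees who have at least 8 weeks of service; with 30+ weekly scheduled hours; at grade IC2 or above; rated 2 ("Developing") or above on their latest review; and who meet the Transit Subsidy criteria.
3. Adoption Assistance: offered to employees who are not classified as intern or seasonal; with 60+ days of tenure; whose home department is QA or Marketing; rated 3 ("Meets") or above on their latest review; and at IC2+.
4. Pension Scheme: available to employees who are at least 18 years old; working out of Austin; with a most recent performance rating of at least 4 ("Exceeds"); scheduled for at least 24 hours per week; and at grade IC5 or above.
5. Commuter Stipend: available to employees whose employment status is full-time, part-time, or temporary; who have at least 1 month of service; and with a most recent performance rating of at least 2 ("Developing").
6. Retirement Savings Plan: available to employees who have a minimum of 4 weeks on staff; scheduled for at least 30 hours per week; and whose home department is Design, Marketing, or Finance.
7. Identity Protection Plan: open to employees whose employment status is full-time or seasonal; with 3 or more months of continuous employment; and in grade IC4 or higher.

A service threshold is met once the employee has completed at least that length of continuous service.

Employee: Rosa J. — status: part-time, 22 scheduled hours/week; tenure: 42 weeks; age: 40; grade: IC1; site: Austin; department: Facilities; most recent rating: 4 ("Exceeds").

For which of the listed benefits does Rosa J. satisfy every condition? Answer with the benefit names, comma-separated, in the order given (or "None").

Transit Subsidy — status part-time ✓; service 42 weeks < 5 years (≈1825 days) ✗ → not eligible.
Fitness Allowance — service 42 weeks ≥ 8 weeks ✓; 22 hrs/wk < 30 ✗ → not eligible.
Adoption Assistance — status part-time ✓ (not excluded); service 42 weeks ≥ 60 days ✓; dept Facilities ✗ → not eligible.
Pension Scheme — age 40 ≥ 18 ✓; site Austin ✓; rating 4 ≥ 4 ✓; 22 hrs/wk < 24 ✗ → not eligible.
Commuter Stipend — status part-time ✓; service 42 weeks ≥ 1 month (≈30 days) ✓; rating 4 ≥ 2 ✓ → eligible.
Retirement Savings Plan — service 42 weeks ≥ 4 weeks ✓; 22 hrs/wk < 30 ✗ → not eligible.
Identity Protection Plan — status part-time ✗ (requires full-time or seasonal) → not eligible.

Commuter Stipend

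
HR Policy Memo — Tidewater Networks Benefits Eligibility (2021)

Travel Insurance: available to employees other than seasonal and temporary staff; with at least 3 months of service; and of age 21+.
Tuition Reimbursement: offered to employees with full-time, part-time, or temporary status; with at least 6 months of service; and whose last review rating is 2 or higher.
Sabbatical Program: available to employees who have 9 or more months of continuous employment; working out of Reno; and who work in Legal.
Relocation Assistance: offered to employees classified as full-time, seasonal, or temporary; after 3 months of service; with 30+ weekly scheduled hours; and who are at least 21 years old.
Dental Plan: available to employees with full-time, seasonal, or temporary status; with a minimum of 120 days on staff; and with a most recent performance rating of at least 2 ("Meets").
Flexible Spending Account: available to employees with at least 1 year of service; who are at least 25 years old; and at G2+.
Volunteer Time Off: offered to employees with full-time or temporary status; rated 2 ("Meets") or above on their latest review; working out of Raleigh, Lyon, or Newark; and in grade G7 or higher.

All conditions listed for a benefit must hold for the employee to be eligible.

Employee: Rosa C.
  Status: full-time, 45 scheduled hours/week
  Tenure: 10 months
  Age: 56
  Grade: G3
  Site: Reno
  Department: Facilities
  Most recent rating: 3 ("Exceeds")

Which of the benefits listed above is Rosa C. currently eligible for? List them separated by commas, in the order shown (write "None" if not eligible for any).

Travel Insurance — status full-time ✓ (not excluded); service 10 months ≥ 3 months ✓; age 56 ≥ 21 ✓ → eligible.
Tuition Reimbursement — status full-time ✓; service 10 months ≥ 6 months ✓; rating 3 ≥ 2 ✓ → eligible.
Sabbatical Program — service 10 months ≥ 9 months ✓; site Reno ✓; dept Facilities ✗ → not eligible.
Relocation Assistance — status full-time ✓; service 10 months ≥ 3 months ✓; 45 hrs/wk ≥ 30 ✓; age 56 ≥ 21 ✓ → eligible.
Dental Plan — status full-time ✓; service 10 months ≥ 120 days ✓; rating 3 ≥ 2 ✓ → eligible.
Flexible Spending Account — service 10 months < 1 year (≈365 days) ✗ → not eligible.
Volunteer Time Off — status full-time ✓; rating 3 ≥ 2 ✓; site Reno ✗ (not Raleigh, Lyon, or Newark) → not eligible.

Travel Insurance, Tuition Reimbursement, Relocation Assistance, Dental Plan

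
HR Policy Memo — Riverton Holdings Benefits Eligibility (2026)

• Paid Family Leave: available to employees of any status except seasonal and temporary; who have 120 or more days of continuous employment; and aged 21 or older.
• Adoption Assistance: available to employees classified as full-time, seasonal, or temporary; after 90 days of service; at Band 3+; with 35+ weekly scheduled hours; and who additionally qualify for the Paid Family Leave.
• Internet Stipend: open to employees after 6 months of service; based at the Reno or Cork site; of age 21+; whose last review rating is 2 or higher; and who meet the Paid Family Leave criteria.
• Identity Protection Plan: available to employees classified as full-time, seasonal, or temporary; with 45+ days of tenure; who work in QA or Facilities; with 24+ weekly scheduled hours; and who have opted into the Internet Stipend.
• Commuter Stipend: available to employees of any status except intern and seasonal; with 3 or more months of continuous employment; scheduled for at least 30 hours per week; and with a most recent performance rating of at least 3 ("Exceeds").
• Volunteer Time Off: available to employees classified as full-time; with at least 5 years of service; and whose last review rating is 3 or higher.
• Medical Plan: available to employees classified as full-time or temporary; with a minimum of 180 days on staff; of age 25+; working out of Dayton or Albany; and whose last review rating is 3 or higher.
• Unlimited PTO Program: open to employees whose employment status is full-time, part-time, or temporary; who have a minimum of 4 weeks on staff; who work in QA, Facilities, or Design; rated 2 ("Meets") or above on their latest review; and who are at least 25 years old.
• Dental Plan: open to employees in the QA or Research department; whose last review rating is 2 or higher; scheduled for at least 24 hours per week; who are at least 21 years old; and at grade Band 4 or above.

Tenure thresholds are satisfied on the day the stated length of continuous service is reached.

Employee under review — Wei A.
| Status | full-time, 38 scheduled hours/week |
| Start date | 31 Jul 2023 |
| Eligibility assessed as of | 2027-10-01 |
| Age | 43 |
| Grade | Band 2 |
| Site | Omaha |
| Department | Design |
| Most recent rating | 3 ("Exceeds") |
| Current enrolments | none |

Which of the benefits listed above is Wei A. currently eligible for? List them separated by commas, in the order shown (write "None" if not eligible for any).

Service from 31 Jul 2023 to 2027-10-01: 1523 days.
Paid Family Leave — status full-time ✓ (not excluded); service 1523 days ≥ 120 days ✓; age 43 ≥ 21 ✓ → eligible.
Adoption Assistance — status full-time ✓; service 1523 days ≥ 90 days ✓; grade Band 2 < Band 3 ✗ → not eligible.
Internet Stipend — service 1523 days ≥ 6 months (≈180 days) ✓; site Omaha ✗ (not Reno or Cork) → not eligible.
Identity Protection Plan — status full-time ✓; service 1523 days ≥ 45 days ✓; dept Design ✗ → not eligible.
Commuter Stipend — status full-time ✓ (not excluded); service 1523 days ≥ 3 months (≈90 days) ✓; 38 hrs/wk ≥ 30 ✓; rating 3 ≥ 3 ✓ → eligible.
Volunteer Time Off — status full-time ✓; service 1523 days < 5 years (≈1825 days) ✗ → not eligible.
Medical Plan — status full-time ✓; service 1523 days ≥ 180 days ✓; age 43 ≥ 25 ✓; site Omaha ✗ (not Dayton or Albany) → not eligible.
Unlimited PTO Program — status full-time ✓; service 1523 days ≥ 4 weeks (≈28 days) ✓; dept Design ✓; rating 3 ≥ 2 ✓; age 43 ≥ 25 ✓ → eligible.
Dental Plan — dept Design ✗ → not eligible.

Paid Family Leave, Commuter Stipend, Unlimited PTO Program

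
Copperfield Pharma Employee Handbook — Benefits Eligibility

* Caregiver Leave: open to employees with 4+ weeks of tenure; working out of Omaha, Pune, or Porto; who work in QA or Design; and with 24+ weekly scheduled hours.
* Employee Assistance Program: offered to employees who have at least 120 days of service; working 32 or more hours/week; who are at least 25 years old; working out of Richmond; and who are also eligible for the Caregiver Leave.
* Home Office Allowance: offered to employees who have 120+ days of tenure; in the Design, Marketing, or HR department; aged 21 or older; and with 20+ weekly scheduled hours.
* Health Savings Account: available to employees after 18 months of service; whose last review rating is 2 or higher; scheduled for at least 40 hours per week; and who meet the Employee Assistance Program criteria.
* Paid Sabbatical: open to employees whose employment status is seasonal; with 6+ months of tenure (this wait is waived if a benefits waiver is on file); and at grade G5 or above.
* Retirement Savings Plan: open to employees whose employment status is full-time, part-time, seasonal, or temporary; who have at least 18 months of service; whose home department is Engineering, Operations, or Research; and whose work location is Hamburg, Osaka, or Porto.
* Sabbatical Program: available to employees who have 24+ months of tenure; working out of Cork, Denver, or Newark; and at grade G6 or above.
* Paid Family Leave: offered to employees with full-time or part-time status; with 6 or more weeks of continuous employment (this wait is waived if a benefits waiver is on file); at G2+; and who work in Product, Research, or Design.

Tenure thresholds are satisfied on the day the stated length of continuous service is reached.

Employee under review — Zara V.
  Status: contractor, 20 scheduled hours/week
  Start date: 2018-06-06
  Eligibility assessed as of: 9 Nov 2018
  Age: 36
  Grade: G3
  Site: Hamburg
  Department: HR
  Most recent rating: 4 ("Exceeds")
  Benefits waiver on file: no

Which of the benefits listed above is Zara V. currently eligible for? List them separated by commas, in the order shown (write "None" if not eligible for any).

Home Office Allowance

Service from 2018-06-06 to 9 Nov 2018: 156 days.
Caregiver Leave — service 156 days ≥ 4 weeks (≈28 days) ✓; site Hamburg ✗ (not Omaha, Pune, or Porto) → not eligible.
Employee Assistance Program — service 156 days ≥ 120 days ✓; 20 hrs/wk < 32 ✗ → not eligible.
Home Office Allowance — service 156 days ≥ 120 days ✓; dept HR ✓; age 36 ≥ 21 ✓; 20 hrs/wk ≥ 20 ✓ → eligible.
Health Savings Account — service 156 days < 18 months (≈540 days) ✗ → not eligible.
Paid Sabbatical — status contractor ✗ (requires seasonal) → not eligible.
Retirement Savings Plan — status contractor ✗ (requires full-time, part-time, seasonal, or temporary) → not eligible.
Sabbatical Program — service 156 days < 24 months (≈720 days) ✗ → not eligible.
Paid Family Leave — status contractor ✗ (requires full-time or part-time) → not eligible.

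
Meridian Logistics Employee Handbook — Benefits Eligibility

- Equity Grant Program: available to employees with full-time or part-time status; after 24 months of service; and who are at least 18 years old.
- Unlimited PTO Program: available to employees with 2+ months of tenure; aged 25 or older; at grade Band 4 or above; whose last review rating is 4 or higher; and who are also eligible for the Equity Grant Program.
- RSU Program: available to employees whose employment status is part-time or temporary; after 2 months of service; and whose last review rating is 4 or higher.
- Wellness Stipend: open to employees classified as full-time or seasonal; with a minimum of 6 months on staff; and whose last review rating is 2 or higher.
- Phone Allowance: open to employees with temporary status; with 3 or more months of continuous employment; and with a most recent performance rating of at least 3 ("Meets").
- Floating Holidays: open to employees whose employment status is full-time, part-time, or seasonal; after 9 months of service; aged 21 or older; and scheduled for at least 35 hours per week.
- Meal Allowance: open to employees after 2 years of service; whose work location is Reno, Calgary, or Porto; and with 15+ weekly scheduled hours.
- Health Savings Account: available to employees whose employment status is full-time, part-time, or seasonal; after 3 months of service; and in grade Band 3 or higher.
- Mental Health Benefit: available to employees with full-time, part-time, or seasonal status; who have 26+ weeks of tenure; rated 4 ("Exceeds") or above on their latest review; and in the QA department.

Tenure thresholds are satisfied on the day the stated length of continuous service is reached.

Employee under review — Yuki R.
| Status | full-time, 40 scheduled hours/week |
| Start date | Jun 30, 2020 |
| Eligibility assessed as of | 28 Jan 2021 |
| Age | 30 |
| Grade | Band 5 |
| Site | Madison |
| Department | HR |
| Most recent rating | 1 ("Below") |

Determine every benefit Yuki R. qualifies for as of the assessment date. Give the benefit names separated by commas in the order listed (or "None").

Service from Jun 30, 2020 to 28 Jan 2021: 212 days.
Equity Grant Program — status full-time ✓; service 212 days < 24 months (≈720 days) ✗ → not eligible.
Unlimited PTO Program — service 212 days ≥ 2 months (≈60 days) ✓; age 30 ≥ 25 ✓; grade Band 5 ≥ Band 4 ✓; rating 1 < 4 ✗ → not eligible.
RSU Program — status full-time ✗ (requires part-time or temporary) → not eligible.
Wellness Stipend — status full-time ✓; service 212 days ≥ 6 months (≈180 days) ✓; rating 1 < 2 ✗ → not eligible.
Phone Allowance — status full-time ✗ (requires temporary) → not eligible.
Floating Holidays — status full-time ✓; service 212 days < 9 months (≈270 days) ✗ → not eligible.
Meal Allowance — service 212 days < 2 years (≈730 days) ✗ → not eligible.
Health Savings Account — status full-time ✓; service 212 days ≥ 3 months (≈90 days) ✓; grade Band 5 ≥ Band 3 ✓ → eligible.
Mental Health Benefit — status full-time ✓; service 212 days ≥ 26 weeks (≈182 days) ✓; rating 1 < 4 ✗ → not eligible.

Health Savings Account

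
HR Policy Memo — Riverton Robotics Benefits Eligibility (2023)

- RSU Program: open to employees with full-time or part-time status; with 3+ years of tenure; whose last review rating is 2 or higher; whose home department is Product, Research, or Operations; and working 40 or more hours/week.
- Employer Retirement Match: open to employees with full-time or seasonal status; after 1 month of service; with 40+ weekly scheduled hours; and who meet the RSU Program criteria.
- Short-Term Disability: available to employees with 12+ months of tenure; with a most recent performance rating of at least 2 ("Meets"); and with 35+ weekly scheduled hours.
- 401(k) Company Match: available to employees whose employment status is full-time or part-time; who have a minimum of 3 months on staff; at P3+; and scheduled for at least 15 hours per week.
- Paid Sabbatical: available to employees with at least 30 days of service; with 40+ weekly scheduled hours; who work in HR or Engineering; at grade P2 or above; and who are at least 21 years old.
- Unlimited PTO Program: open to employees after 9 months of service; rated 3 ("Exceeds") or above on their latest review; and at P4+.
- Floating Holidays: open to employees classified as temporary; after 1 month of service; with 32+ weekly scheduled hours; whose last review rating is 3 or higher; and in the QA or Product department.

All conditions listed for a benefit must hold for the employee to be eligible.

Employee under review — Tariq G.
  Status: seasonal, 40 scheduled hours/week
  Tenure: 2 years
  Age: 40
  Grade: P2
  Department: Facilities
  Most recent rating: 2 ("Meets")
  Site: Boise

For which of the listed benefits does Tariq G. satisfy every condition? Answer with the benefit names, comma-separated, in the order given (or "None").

Short-Term Disability

RSU Program — status seasonal ✗ (requires full-time or part-time) → not eligible.
Employer Retirement Match — status seasonal ✓; service 2 years ≥ 1 month (≈30 days) ✓; 40 hrs/wk ≥ 40 ✓; not eligible for RSU Program ✗ → not eligible.
Short-Term Disability — service 2 years ≥ 12 months (≈360 days) ✓; rating 2 ≥ 2 ✓; 40 hrs/wk ≥ 35 ✓ → eligible.
401(k) Company Match — status seasonal ✗ (requires full-time or part-time) → not eligible.
Paid Sabbatical — service 2 years ≥ 30 days ✓; 40 hrs/wk ≥ 40 ✓; dept Facilities ✗ → not eligible.
Unlimited PTO Program — service 2 years ≥ 9 months (≈270 days) ✓; rating 2 < 3 ✗ → not eligible.
Floating Holidays — status seasonal ✗ (requires temporary) → not eligible.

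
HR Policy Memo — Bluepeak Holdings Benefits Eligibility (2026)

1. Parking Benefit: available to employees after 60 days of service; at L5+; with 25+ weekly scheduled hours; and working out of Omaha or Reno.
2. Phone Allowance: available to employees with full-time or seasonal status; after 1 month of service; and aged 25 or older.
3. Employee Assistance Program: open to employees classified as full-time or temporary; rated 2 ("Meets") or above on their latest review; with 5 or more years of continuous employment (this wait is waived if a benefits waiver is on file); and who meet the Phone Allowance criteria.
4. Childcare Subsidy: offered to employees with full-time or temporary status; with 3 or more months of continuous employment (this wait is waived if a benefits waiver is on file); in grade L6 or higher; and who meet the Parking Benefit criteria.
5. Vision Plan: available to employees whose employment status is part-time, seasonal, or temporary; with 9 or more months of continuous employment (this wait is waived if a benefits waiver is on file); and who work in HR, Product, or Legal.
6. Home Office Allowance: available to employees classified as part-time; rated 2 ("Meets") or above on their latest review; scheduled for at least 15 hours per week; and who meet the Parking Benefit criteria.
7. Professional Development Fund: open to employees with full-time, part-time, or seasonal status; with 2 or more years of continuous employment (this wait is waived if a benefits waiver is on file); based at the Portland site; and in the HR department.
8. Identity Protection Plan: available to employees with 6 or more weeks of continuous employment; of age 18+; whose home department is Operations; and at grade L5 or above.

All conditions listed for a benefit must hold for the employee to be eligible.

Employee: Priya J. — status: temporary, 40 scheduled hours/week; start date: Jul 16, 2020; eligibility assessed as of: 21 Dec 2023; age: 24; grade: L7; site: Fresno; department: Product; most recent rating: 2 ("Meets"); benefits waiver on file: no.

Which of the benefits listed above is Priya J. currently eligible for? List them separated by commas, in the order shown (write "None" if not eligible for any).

Service from Jul 16, 2020 to 21 Dec 2023: 1253 days.
Parking Benefit — service 1253 days ≥ 60 days ✓; grade L7 ≥ L5 ✓; 40 hrs/wk ≥ 25 ✓; site Fresno ✗ (not Omaha or Reno) → not eligible.
Phone Allowance — status temporary ✗ (requires full-time or seasonal) → not eligible.
Employee Assistance Program — status temporary ✓; rating 2 ≥ 2 ✓; no waiver, service 1253 days < 5 years (≈1825 days) ✗ → not eligible.
Childcare Subsidy — status temporary ✓; no waiver, service 1253 days ≥ 3 months (≈90 days) ✓; grade L7 ≥ L6 ✓; not eligible for Parking Benefit ✗ → not eligible.
Vision Plan — status temporary ✓; no waiver, service 1253 days ≥ 9 months (≈270 days) ✓; dept Product ✓ → eligible.
Home Office Allowance — status temporary ✗ (requires part-time) → not eligible.
Professional Development Fund — status temporary ✗ (requires full-time, part-time, or seasonal) → not eligible.
Identity Protection Plan — service 1253 days ≥ 6 weeks (≈42 days) ✓; age 24 ≥ 18 ✓; dept Product ✗ → not eligible.

Vision Plan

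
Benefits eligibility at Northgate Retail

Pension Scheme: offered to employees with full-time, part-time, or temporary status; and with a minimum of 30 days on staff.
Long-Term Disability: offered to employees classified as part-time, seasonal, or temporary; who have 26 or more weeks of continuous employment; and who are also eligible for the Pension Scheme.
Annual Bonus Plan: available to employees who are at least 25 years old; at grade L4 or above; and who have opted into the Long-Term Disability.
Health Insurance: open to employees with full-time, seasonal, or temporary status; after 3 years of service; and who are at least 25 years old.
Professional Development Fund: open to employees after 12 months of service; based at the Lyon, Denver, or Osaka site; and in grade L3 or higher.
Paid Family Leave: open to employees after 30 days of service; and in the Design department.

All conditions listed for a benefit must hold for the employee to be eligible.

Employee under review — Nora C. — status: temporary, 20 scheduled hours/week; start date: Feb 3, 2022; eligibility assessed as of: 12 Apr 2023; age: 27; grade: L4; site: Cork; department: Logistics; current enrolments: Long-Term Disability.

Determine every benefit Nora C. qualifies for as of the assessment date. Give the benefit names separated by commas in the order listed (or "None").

Pension Scheme, Long-Term Disability, Annual Bonus Plan

Service from Feb 3, 2022 to 12 Apr 2023: 433 days.
Pension Scheme — status temporary ✓; service 433 days ≥ 30 days ✓ → eligible.
Long-Term Disability — status temporary ✓; service 433 days ≥ 26 weeks (≈182 days) ✓; eligible for Pension Scheme ✓ → eligible.
Annual Bonus Plan — age 27 ≥ 25 ✓; grade L4 ≥ L4 ✓; enrolled in Long-Term Disability ✓ → eligible.
Health Insurance — status temporary ✓; service 433 days < 3 years (≈1095 days) ✗ → not eligible.
Professional Development Fund — service 433 days ≥ 12 months (≈360 days) ✓; site Cork ✗ (not Lyon, Denver, or Osaka) → not eligible.
Paid Family Leave — service 433 days ≥ 30 days ✓; dept Logistics ✗ → not eligible.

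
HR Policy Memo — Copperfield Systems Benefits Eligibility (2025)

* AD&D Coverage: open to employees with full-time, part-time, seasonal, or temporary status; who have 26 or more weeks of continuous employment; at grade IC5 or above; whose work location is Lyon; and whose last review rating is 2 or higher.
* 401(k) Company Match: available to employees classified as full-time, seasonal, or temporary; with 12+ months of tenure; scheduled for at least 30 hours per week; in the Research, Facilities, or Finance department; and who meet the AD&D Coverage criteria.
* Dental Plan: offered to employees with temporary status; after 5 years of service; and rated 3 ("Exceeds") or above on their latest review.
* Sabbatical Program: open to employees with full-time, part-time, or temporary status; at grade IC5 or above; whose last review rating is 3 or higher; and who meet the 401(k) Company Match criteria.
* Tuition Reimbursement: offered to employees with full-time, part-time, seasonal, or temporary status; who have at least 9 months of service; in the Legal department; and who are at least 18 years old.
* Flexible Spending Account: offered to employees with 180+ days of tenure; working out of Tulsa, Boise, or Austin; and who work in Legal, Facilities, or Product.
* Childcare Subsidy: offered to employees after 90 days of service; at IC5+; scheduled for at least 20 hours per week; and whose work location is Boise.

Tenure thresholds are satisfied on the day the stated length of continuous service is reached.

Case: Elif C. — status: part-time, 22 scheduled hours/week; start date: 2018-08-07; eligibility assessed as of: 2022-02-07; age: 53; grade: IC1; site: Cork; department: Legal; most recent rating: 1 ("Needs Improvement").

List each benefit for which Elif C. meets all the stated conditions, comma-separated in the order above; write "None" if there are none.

Tuition Reimbursement

Service from 2018-08-07 to 2022-02-07: 1280 days.
AD&D Coverage — status part-time ✓; service 1280 days ≥ 26 weeks (≈182 days) ✓; grade IC1 < IC5 ✗ → not eligible.
401(k) Company Match — status part-time ✗ (requires full-time, seasonal, or temporary) → not eligible.
Dental Plan — status part-time ✗ (requires temporary) → not eligible.
Sabbatical Program — status part-time ✓; grade IC1 < IC5 ✗ → not eligible.
Tuition Reimbursement — status part-time ✓; service 1280 days ≥ 9 months (≈270 days) ✓; dept Legal ✓; age 53 ≥ 18 ✓ → eligible.
Flexible Spending Account — service 1280 days ≥ 180 days ✓; site Cork ✗ (not Tulsa, Boise, or Austin) → not eligible.
Childcare Subsidy — service 1280 days ≥ 90 days ✓; grade IC1 < IC5 ✗ → not eligible.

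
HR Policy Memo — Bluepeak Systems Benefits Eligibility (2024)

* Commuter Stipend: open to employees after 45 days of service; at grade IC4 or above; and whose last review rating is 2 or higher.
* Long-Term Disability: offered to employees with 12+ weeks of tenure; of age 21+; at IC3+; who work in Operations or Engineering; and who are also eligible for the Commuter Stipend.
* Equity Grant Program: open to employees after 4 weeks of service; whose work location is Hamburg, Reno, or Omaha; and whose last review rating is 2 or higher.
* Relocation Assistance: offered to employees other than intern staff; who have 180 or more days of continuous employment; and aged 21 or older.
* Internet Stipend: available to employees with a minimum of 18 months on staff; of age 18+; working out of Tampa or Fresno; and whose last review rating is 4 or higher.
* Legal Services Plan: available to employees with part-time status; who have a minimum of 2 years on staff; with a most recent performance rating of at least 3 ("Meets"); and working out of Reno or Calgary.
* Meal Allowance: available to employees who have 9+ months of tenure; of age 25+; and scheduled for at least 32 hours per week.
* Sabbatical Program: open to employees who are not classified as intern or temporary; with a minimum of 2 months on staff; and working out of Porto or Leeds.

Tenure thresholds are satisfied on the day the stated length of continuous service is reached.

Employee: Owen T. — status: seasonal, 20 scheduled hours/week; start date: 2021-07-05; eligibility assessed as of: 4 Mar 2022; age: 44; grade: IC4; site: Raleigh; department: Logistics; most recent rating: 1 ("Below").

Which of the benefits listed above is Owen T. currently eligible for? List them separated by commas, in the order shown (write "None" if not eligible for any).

Relocation Assistance

Service from 2021-07-05 to 4 Mar 2022: 242 days.
Commuter Stipend — service 242 days ≥ 45 days ✓; grade IC4 ≥ IC4 ✓; rating 1 < 2 ✗ → not eligible.
Long-Term Disability — service 242 days ≥ 12 weeks (≈84 days) ✓; age 44 ≥ 21 ✓; grade IC4 ≥ IC3 ✓; dept Logistics ✗ → not eligible.
Equity Grant Program — service 242 days ≥ 4 weeks (≈28 days) ✓; site Raleigh ✗ (not Hamburg, Reno, or Omaha) → not eligible.
Relocation Assistance — status seasonal ✓ (not excluded); service 242 days ≥ 180 days ✓; age 44 ≥ 21 ✓ → eligible.
Internet Stipend — service 242 days < 18 months (≈540 days) ✗ → not eligible.
Legal Services Plan — status seasonal ✗ (requires part-time) → not eligible.
Meal Allowance — service 242 days < 9 months (≈270 days) ✗ → not eligible.
Sabbatical Program — status seasonal ✓ (not excluded); service 242 days ≥ 2 months (≈60 days) ✓; site Raleigh ✗ (not Porto or Leeds) → not eligible.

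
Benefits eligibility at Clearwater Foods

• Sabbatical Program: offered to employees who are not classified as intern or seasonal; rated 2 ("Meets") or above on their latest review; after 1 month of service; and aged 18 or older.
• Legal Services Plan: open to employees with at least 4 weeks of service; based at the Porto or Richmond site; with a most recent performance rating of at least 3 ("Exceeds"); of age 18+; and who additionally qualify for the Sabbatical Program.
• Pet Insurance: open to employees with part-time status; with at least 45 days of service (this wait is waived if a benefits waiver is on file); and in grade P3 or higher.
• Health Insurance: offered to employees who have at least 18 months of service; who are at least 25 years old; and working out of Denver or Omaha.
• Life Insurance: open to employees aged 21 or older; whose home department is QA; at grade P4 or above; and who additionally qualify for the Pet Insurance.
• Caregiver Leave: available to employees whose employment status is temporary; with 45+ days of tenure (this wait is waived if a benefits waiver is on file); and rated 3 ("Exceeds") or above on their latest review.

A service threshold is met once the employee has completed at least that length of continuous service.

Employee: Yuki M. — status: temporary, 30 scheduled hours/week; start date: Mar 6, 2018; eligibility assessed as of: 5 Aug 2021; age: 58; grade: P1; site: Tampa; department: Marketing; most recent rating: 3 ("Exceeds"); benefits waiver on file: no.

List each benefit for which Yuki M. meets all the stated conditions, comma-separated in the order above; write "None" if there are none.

Sabbatical Program, Caregiver Leave

Service from Mar 6, 2018 to 5 Aug 2021: 1248 days.
Sabbatical Program — status temporary ✓ (not excluded); rating 3 ≥ 2 ✓; service 1248 days ≥ 1 month (≈30 days) ✓; age 58 ≥ 18 ✓ → eligible.
Legal Services Plan — service 1248 days ≥ 4 weeks (≈28 days) ✓; site Tampa ✗ (not Porto or Richmond) → not eligible.
Pet Insurance — status temporary ✗ (requires part-time) → not eligible.
Health Insurance — service 1248 days ≥ 18 months (≈540 days) ✓; age 58 ≥ 25 ✓; site Tampa ✗ (not Denver or Omaha) → not eligible.
Life Insurance — age 58 ≥ 21 ✓; dept Marketing ✗ → not eligible.
Caregiver Leave — status temporary ✓; no waiver, service 1248 days ≥ 45 days ✓; rating 3 ≥ 3 ✓ → eligible.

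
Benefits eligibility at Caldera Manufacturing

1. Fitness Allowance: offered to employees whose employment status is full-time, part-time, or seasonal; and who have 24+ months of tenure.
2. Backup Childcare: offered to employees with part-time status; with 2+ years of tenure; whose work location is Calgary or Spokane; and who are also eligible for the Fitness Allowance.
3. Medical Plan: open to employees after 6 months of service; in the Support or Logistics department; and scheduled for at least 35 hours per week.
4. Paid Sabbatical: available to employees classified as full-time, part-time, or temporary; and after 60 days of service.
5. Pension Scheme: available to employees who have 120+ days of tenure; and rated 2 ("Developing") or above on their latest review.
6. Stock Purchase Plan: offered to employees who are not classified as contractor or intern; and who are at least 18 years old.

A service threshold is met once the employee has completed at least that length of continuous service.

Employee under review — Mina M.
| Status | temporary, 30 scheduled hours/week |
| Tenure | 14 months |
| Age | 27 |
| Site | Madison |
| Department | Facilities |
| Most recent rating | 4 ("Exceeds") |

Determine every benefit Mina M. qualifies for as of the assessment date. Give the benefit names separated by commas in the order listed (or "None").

Paid Sabbatical, Pension Scheme, Stock Purchase Plan

Fitness Allowance — status temporary ✗ (requires full-time, part-time, or seasonal) → not eligible.
Backup Childcare — status temporary ✗ (requires part-time) → not eligible.
Medical Plan — service 14 months ≥ 6 months ✓; dept Facilities ✗ → not eligible.
Paid Sabbatical — status temporary ✓; service 14 months ≥ 60 days ✓ → eligible.
Pension Scheme — service 14 months ≥ 120 days ✓; rating 4 ≥ 2 ✓ → eligible.
Stock Purchase Plan — status temporary ✓ (not excluded); age 27 ≥ 18 ✓ → eligible.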